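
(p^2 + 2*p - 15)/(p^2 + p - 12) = (p + 5)/(p + 4)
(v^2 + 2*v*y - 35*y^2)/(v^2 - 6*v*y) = (v^2 + 2*v*y - 35*y^2)/(v*(v - 6*y))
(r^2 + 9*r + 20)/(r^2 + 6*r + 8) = (r + 5)/(r + 2)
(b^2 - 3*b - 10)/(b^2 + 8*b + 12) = (b - 5)/(b + 6)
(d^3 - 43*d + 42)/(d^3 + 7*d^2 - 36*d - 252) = (d - 1)/(d + 6)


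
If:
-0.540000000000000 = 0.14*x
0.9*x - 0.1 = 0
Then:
No Solution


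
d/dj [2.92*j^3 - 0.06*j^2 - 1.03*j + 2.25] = 8.76*j^2 - 0.12*j - 1.03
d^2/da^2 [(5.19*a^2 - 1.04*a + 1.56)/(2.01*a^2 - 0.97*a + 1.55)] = (11.834478*a^3 - 59.201334*a^2 + 1.191528*a + 15.025918)/(8.120601*a^6 - 11.756691*a^5 + 24.460092*a^4 - 19.044883*a^3 + 18.86226*a^2 - 6.991275*a + 3.723875)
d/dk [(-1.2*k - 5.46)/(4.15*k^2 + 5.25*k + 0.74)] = (4.98*k^2 + 45.318*k + 27.777)/(17.2225*k^4 + 43.575*k^3 + 33.7045*k^2 + 7.77*k + 0.5476)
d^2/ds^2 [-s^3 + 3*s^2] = 6 - 6*s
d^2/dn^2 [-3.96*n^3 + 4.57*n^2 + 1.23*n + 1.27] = 9.14 - 23.76*n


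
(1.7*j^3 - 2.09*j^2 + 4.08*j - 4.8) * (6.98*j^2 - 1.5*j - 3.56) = 11.866*j^5 - 17.1382*j^4 + 25.5614*j^3 - 32.1836*j^2 - 7.3248*j + 17.088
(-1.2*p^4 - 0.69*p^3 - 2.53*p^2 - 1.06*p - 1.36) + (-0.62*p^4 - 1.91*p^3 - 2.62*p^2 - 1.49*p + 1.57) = -1.82*p^4 - 2.6*p^3 - 5.15*p^2 - 2.55*p + 0.21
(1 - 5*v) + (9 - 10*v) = 10 - 15*v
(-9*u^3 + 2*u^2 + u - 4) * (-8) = 72*u^3 - 16*u^2 - 8*u + 32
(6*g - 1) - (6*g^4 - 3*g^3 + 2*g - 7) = -6*g^4 + 3*g^3 + 4*g + 6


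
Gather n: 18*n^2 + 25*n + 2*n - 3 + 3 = 18*n^2 + 27*n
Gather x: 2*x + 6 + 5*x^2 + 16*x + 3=5*x^2 + 18*x + 9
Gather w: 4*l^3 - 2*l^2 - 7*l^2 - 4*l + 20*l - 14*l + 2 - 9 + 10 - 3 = 4*l^3 - 9*l^2 + 2*l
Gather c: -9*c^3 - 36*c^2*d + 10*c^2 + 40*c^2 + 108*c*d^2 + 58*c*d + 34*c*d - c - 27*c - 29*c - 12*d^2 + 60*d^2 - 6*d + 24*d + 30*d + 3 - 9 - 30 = -9*c^3 + c^2*(50 - 36*d) + c*(108*d^2 + 92*d - 57) + 48*d^2 + 48*d - 36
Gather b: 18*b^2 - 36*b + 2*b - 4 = 18*b^2 - 34*b - 4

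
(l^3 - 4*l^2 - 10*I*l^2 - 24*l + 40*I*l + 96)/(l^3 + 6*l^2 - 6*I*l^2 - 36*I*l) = (l^2 - 4*l*(1 + I) + 16*I)/(l*(l + 6))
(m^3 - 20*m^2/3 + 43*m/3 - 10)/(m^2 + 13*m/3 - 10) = (m^2 - 5*m + 6)/(m + 6)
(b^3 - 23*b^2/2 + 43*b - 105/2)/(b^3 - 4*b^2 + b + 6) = (b^2 - 17*b/2 + 35/2)/(b^2 - b - 2)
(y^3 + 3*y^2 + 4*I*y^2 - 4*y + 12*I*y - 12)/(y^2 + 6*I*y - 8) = (y^2 + y*(3 + 2*I) + 6*I)/(y + 4*I)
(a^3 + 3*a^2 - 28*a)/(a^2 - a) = (a^2 + 3*a - 28)/(a - 1)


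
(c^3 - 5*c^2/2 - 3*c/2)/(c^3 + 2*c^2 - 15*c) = (c + 1/2)/(c + 5)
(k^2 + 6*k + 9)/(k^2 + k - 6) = (k + 3)/(k - 2)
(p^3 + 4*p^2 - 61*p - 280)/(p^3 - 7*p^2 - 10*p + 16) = (p^2 + 12*p + 35)/(p^2 + p - 2)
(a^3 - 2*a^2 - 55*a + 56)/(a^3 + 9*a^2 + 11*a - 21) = (a - 8)/(a + 3)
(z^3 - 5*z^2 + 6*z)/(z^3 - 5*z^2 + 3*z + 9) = z*(z - 2)/(z^2 - 2*z - 3)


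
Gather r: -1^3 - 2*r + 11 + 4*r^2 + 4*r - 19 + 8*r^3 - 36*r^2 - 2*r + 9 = 8*r^3 - 32*r^2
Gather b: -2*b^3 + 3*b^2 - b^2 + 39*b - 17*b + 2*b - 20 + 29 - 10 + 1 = -2*b^3 + 2*b^2 + 24*b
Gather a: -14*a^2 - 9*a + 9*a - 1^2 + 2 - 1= -14*a^2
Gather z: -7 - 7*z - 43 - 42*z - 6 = -49*z - 56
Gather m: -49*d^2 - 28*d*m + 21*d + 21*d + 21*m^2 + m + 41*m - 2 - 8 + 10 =-49*d^2 + 42*d + 21*m^2 + m*(42 - 28*d)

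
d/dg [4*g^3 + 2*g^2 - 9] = 4*g*(3*g + 1)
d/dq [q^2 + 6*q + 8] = 2*q + 6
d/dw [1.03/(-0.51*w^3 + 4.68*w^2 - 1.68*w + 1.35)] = (1.5759*w^2 - 9.6408*w + 1.7304)/(0.51*w^3 - 4.68*w^2 + 1.68*w - 1.35)^2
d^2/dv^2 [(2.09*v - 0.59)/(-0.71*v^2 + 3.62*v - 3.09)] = (-(1.42*v - 3.62)*(2.09*v - 0.59)*(2.84*v - 7.24) + (8.9034*v - 15.9694)*(0.71*v^2 - 3.62*v + 3.09))/(0.71*v^2 - 3.62*v + 3.09)^3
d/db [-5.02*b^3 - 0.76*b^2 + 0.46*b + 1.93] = -15.06*b^2 - 1.52*b + 0.46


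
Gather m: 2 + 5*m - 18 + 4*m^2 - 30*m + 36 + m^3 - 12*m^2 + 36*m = m^3 - 8*m^2 + 11*m + 20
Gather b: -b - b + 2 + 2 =4 - 2*b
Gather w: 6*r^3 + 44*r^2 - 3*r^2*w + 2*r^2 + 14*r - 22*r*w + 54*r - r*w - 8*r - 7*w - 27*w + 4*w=6*r^3 + 46*r^2 + 60*r + w*(-3*r^2 - 23*r - 30)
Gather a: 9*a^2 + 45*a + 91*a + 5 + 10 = 9*a^2 + 136*a + 15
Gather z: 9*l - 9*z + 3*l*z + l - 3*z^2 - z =10*l - 3*z^2 + z*(3*l - 10)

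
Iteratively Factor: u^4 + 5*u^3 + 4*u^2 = (u)*(u^3 + 5*u^2 + 4*u) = u*(u + 1)*(u^2 + 4*u) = u*(u + 1)*(u + 4)*(u)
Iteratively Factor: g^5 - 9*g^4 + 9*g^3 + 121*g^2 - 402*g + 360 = (g - 3)*(g^4 - 6*g^3 - 9*g^2 + 94*g - 120) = (g - 5)*(g - 3)*(g^3 - g^2 - 14*g + 24) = (g - 5)*(g - 3)*(g + 4)*(g^2 - 5*g + 6) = (g - 5)*(g - 3)*(g - 2)*(g + 4)*(g - 3)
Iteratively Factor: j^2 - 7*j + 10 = (j - 5)*(j - 2)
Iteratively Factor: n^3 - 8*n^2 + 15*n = (n - 5)*(n^2 - 3*n) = (n - 5)*(n - 3)*(n)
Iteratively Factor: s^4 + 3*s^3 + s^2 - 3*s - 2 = (s - 1)*(s^3 + 4*s^2 + 5*s + 2) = (s - 1)*(s + 2)*(s^2 + 2*s + 1) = (s - 1)*(s + 1)*(s + 2)*(s + 1)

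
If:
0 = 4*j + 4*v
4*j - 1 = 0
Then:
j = 1/4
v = -1/4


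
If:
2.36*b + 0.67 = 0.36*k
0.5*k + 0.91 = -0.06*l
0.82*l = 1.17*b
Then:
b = -0.55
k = -1.73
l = -0.78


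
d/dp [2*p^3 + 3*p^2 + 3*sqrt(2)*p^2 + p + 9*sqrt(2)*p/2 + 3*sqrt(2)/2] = 6*p^2 + 6*p + 6*sqrt(2)*p + 1 + 9*sqrt(2)/2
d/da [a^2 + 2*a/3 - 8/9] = 2*a + 2/3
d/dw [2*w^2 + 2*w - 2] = 4*w + 2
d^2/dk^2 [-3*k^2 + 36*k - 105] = -6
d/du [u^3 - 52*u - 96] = 3*u^2 - 52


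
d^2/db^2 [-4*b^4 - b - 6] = -48*b^2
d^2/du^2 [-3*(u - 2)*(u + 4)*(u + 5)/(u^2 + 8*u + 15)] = 30/(u^3 + 9*u^2 + 27*u + 27)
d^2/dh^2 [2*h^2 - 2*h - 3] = 4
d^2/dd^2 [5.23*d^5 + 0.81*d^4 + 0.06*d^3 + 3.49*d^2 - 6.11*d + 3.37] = 104.6*d^3 + 9.72*d^2 + 0.36*d + 6.98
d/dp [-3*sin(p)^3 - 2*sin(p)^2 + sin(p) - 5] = (-9*sin(p)^2 - 4*sin(p) + 1)*cos(p)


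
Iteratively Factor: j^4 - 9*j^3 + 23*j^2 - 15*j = (j - 5)*(j^3 - 4*j^2 + 3*j) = (j - 5)*(j - 3)*(j^2 - j) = (j - 5)*(j - 3)*(j - 1)*(j)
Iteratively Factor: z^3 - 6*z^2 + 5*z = (z)*(z^2 - 6*z + 5) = z*(z - 5)*(z - 1)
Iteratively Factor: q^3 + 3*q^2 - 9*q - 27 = (q + 3)*(q^2 - 9) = (q + 3)^2*(q - 3)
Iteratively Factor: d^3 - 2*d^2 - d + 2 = (d - 2)*(d^2 - 1) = (d - 2)*(d - 1)*(d + 1)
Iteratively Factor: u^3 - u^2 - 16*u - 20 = (u + 2)*(u^2 - 3*u - 10) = (u + 2)^2*(u - 5)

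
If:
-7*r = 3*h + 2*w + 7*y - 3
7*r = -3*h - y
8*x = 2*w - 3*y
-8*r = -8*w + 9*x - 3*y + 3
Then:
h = 545*y/192 - 105/64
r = 45/64 - 87*y/64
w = 3/2 - 3*y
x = 3/8 - 9*y/8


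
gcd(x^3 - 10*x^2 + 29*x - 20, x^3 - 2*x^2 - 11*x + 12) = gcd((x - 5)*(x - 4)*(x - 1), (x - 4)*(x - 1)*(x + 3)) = x^2 - 5*x + 4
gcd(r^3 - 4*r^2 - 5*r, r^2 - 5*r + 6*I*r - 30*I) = r - 5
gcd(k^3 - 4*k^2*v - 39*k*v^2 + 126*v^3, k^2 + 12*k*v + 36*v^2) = k + 6*v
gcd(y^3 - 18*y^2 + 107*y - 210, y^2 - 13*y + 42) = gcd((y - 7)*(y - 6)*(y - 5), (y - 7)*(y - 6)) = y^2 - 13*y + 42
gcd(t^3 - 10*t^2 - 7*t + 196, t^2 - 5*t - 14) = t - 7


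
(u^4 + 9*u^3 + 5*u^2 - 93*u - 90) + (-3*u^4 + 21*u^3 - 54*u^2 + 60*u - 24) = -2*u^4 + 30*u^3 - 49*u^2 - 33*u - 114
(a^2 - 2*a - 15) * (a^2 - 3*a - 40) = a^4 - 5*a^3 - 49*a^2 + 125*a + 600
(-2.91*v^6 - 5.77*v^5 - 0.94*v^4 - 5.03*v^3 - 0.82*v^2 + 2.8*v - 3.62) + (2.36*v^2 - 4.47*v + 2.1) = -2.91*v^6 - 5.77*v^5 - 0.94*v^4 - 5.03*v^3 + 1.54*v^2 - 1.67*v - 1.52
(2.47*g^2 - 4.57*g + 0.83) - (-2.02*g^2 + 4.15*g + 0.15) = 4.49*g^2 - 8.72*g + 0.68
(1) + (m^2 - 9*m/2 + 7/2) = m^2 - 9*m/2 + 9/2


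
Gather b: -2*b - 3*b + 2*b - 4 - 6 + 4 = -3*b - 6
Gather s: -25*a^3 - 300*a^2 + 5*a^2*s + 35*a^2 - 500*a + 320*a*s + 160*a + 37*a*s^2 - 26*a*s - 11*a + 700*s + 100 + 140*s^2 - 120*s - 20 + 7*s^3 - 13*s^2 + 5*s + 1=-25*a^3 - 265*a^2 - 351*a + 7*s^3 + s^2*(37*a + 127) + s*(5*a^2 + 294*a + 585) + 81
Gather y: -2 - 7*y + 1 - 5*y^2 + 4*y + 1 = -5*y^2 - 3*y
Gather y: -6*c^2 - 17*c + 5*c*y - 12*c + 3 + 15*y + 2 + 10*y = -6*c^2 - 29*c + y*(5*c + 25) + 5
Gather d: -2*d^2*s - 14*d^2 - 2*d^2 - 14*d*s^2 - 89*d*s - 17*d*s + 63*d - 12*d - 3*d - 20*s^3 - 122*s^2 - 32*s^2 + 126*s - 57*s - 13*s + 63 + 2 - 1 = d^2*(-2*s - 16) + d*(-14*s^2 - 106*s + 48) - 20*s^3 - 154*s^2 + 56*s + 64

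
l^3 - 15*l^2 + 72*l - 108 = (l - 6)^2*(l - 3)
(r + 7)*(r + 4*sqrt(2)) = r^2 + 4*sqrt(2)*r + 7*r + 28*sqrt(2)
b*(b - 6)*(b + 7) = b^3 + b^2 - 42*b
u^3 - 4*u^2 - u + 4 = (u - 4)*(u - 1)*(u + 1)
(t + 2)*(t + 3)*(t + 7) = t^3 + 12*t^2 + 41*t + 42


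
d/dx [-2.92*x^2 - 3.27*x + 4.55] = -5.84*x - 3.27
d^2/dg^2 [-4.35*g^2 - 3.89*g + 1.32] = -8.70000000000000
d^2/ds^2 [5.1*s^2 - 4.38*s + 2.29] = 10.2000000000000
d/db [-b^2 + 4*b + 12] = 4 - 2*b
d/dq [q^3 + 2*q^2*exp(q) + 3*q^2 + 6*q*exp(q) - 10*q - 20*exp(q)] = 2*q^2*exp(q) + 3*q^2 + 10*q*exp(q) + 6*q - 14*exp(q) - 10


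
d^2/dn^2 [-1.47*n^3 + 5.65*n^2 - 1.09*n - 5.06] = 11.3 - 8.82*n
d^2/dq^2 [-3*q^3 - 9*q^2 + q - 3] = -18*q - 18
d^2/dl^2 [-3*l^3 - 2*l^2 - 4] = -18*l - 4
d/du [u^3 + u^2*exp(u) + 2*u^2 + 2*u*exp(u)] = u^2*exp(u) + 3*u^2 + 4*u*exp(u) + 4*u + 2*exp(u)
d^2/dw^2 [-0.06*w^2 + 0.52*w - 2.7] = -0.120000000000000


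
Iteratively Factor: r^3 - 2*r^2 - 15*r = (r)*(r^2 - 2*r - 15) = r*(r + 3)*(r - 5)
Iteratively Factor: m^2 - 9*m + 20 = (m - 4)*(m - 5)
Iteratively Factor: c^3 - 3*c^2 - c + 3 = (c + 1)*(c^2 - 4*c + 3) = (c - 1)*(c + 1)*(c - 3)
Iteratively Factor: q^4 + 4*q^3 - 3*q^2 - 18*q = (q + 3)*(q^3 + q^2 - 6*q) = (q + 3)^2*(q^2 - 2*q) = q*(q + 3)^2*(q - 2)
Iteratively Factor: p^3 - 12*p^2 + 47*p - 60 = (p - 4)*(p^2 - 8*p + 15) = (p - 5)*(p - 4)*(p - 3)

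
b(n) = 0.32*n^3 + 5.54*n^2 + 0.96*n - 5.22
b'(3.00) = 42.84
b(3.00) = 56.16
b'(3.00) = 42.84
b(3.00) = 56.16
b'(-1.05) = -9.62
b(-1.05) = -0.49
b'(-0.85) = -7.76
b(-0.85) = -2.23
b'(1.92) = 25.77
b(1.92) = 19.31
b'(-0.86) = -7.86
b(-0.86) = -2.15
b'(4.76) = 75.45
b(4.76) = 159.38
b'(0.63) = 8.32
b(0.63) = -2.34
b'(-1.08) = -9.89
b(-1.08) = -0.20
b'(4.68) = 73.84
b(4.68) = 153.41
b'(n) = 0.96*n^2 + 11.08*n + 0.96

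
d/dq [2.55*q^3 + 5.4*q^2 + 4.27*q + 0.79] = 7.65*q^2 + 10.8*q + 4.27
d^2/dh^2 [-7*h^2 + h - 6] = -14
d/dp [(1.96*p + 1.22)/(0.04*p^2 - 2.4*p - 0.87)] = (-0.0784*p^2 - 0.0975999999999999*p + 1.2228)/(0.0016*p^4 - 0.192*p^3 + 5.6904*p^2 + 4.176*p + 0.7569)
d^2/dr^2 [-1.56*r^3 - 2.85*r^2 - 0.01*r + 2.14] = -9.36*r - 5.7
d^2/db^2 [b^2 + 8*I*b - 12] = 2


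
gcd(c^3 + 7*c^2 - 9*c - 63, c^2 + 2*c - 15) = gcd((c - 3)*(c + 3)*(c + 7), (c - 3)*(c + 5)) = c - 3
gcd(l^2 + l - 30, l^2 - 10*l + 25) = l - 5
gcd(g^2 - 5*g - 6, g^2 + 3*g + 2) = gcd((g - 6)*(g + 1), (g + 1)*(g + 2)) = g + 1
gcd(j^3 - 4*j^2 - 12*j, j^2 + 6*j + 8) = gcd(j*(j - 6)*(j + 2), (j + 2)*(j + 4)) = j + 2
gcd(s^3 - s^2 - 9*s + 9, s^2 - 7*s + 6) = s - 1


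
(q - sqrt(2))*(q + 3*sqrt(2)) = q^2 + 2*sqrt(2)*q - 6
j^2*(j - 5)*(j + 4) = j^4 - j^3 - 20*j^2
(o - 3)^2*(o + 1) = o^3 - 5*o^2 + 3*o + 9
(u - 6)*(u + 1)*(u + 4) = u^3 - u^2 - 26*u - 24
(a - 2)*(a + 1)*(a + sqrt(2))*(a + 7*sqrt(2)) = a^4 - a^3 + 8*sqrt(2)*a^3 - 8*sqrt(2)*a^2 + 12*a^2 - 16*sqrt(2)*a - 14*a - 28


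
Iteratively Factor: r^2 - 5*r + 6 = (r - 3)*(r - 2)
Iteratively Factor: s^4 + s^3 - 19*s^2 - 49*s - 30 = (s - 5)*(s^3 + 6*s^2 + 11*s + 6) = (s - 5)*(s + 3)*(s^2 + 3*s + 2) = (s - 5)*(s + 2)*(s + 3)*(s + 1)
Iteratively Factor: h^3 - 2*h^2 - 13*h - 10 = (h + 2)*(h^2 - 4*h - 5) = (h + 1)*(h + 2)*(h - 5)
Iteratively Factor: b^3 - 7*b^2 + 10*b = (b - 5)*(b^2 - 2*b) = (b - 5)*(b - 2)*(b)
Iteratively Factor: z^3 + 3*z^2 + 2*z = (z + 1)*(z^2 + 2*z) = (z + 1)*(z + 2)*(z)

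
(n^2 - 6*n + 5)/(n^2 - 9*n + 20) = (n - 1)/(n - 4)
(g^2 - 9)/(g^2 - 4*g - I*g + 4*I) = (g^2 - 9)/(g^2 - 4*g - I*g + 4*I)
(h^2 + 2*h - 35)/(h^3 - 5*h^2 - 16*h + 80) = (h + 7)/(h^2 - 16)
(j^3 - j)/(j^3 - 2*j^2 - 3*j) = (j - 1)/(j - 3)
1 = 1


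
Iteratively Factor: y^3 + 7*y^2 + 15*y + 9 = (y + 3)*(y^2 + 4*y + 3) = (y + 1)*(y + 3)*(y + 3)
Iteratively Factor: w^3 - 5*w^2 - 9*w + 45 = (w - 5)*(w^2 - 9) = (w - 5)*(w + 3)*(w - 3)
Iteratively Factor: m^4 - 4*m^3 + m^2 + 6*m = (m - 3)*(m^3 - m^2 - 2*m) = (m - 3)*(m + 1)*(m^2 - 2*m) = m*(m - 3)*(m + 1)*(m - 2)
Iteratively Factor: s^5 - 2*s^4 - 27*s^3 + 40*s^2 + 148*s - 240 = (s - 2)*(s^4 - 27*s^2 - 14*s + 120) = (s - 2)^2*(s^3 + 2*s^2 - 23*s - 60) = (s - 2)^2*(s + 3)*(s^2 - s - 20) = (s - 2)^2*(s + 3)*(s + 4)*(s - 5)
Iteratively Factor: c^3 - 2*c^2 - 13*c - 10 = (c + 1)*(c^2 - 3*c - 10) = (c - 5)*(c + 1)*(c + 2)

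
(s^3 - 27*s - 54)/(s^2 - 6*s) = s + 6 + 9/s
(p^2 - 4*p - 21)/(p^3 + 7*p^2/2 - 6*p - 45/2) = 2*(p - 7)/(2*p^2 + p - 15)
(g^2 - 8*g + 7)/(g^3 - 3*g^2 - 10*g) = (-g^2 + 8*g - 7)/(g*(-g^2 + 3*g + 10))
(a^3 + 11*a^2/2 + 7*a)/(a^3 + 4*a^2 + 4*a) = (a + 7/2)/(a + 2)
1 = 1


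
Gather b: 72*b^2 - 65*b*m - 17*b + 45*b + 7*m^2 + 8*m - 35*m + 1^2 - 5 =72*b^2 + b*(28 - 65*m) + 7*m^2 - 27*m - 4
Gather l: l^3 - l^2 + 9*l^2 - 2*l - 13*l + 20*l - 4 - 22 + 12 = l^3 + 8*l^2 + 5*l - 14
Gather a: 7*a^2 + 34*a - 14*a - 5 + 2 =7*a^2 + 20*a - 3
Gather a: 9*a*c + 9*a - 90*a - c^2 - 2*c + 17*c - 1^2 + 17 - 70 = a*(9*c - 81) - c^2 + 15*c - 54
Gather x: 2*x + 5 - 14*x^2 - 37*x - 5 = -14*x^2 - 35*x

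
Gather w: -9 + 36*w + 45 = 36*w + 36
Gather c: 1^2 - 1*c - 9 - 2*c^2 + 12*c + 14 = -2*c^2 + 11*c + 6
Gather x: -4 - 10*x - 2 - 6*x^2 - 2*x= -6*x^2 - 12*x - 6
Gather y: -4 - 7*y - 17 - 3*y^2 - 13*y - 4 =-3*y^2 - 20*y - 25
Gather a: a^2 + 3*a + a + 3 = a^2 + 4*a + 3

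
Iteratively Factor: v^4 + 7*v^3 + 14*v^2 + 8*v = (v + 4)*(v^3 + 3*v^2 + 2*v) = v*(v + 4)*(v^2 + 3*v + 2) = v*(v + 1)*(v + 4)*(v + 2)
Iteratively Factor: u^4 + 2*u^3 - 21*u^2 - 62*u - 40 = (u + 4)*(u^3 - 2*u^2 - 13*u - 10) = (u + 1)*(u + 4)*(u^2 - 3*u - 10) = (u + 1)*(u + 2)*(u + 4)*(u - 5)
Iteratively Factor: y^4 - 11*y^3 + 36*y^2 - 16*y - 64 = (y - 4)*(y^3 - 7*y^2 + 8*y + 16) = (y - 4)*(y + 1)*(y^2 - 8*y + 16) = (y - 4)^2*(y + 1)*(y - 4)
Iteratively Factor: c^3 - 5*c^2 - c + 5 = (c + 1)*(c^2 - 6*c + 5) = (c - 1)*(c + 1)*(c - 5)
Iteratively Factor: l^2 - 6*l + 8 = (l - 2)*(l - 4)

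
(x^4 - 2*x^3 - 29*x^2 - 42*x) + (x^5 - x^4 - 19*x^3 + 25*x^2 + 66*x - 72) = x^5 - 21*x^3 - 4*x^2 + 24*x - 72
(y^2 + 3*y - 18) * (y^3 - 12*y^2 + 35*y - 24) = y^5 - 9*y^4 - 19*y^3 + 297*y^2 - 702*y + 432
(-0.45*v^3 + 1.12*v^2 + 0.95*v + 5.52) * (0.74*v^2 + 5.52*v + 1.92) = -0.333*v^5 - 1.6552*v^4 + 6.0214*v^3 + 11.4792*v^2 + 32.2944*v + 10.5984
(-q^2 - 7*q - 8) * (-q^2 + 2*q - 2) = q^4 + 5*q^3 - 4*q^2 - 2*q + 16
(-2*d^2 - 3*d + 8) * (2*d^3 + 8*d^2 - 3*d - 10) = -4*d^5 - 22*d^4 - 2*d^3 + 93*d^2 + 6*d - 80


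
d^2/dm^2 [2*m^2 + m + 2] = 4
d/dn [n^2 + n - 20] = 2*n + 1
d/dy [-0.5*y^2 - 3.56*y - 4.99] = -1.0*y - 3.56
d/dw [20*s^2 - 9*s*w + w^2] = -9*s + 2*w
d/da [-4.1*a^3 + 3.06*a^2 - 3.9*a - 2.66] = -12.3*a^2 + 6.12*a - 3.9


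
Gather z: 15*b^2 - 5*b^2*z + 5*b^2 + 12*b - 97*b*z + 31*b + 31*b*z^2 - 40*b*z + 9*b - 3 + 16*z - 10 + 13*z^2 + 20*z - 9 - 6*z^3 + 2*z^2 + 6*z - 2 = 20*b^2 + 52*b - 6*z^3 + z^2*(31*b + 15) + z*(-5*b^2 - 137*b + 42) - 24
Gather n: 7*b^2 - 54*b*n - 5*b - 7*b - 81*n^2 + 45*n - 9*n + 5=7*b^2 - 12*b - 81*n^2 + n*(36 - 54*b) + 5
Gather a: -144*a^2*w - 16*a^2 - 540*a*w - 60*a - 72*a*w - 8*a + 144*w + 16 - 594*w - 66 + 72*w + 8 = a^2*(-144*w - 16) + a*(-612*w - 68) - 378*w - 42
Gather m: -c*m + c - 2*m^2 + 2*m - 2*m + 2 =-c*m + c - 2*m^2 + 2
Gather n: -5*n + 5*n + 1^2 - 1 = 0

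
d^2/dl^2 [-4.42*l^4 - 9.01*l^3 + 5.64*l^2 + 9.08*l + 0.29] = -53.04*l^2 - 54.06*l + 11.28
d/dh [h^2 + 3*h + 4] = 2*h + 3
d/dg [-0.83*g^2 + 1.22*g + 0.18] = 1.22 - 1.66*g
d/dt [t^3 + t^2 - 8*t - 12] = 3*t^2 + 2*t - 8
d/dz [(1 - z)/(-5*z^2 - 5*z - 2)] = (-5*z^2 + 10*z + 7)/(25*z^4 + 50*z^3 + 45*z^2 + 20*z + 4)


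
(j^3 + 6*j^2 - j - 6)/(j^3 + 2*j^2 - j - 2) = (j + 6)/(j + 2)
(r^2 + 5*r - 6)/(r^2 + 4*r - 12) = (r - 1)/(r - 2)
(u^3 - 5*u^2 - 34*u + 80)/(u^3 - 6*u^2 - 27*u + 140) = (u^2 - 10*u + 16)/(u^2 - 11*u + 28)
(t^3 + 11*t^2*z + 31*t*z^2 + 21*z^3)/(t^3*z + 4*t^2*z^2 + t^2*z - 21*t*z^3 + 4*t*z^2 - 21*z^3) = (-t^2 - 4*t*z - 3*z^2)/(z*(-t^2 + 3*t*z - t + 3*z))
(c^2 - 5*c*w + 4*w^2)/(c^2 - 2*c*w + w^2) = (-c + 4*w)/(-c + w)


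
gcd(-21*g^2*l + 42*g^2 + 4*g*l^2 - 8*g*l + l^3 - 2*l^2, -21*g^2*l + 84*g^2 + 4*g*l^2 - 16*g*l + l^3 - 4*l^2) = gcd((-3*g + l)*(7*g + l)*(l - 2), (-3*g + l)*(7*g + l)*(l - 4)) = 21*g^2 - 4*g*l - l^2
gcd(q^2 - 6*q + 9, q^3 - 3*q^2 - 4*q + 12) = q - 3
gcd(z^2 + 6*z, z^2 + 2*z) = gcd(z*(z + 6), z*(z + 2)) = z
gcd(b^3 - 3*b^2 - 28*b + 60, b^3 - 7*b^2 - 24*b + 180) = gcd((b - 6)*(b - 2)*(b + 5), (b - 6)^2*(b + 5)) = b^2 - b - 30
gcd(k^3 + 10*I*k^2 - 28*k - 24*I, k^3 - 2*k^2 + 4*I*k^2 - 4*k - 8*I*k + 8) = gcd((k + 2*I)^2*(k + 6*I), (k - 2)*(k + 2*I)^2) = k^2 + 4*I*k - 4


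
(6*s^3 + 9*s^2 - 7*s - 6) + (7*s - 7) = 6*s^3 + 9*s^2 - 13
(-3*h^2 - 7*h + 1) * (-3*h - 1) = 9*h^3 + 24*h^2 + 4*h - 1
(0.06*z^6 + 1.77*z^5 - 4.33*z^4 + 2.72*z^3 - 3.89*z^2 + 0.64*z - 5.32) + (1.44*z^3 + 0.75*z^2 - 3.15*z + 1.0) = 0.06*z^6 + 1.77*z^5 - 4.33*z^4 + 4.16*z^3 - 3.14*z^2 - 2.51*z - 4.32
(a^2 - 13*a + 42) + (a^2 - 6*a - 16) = 2*a^2 - 19*a + 26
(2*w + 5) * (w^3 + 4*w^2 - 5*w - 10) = 2*w^4 + 13*w^3 + 10*w^2 - 45*w - 50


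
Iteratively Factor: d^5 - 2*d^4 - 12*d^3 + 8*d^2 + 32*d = (d + 2)*(d^4 - 4*d^3 - 4*d^2 + 16*d) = (d - 4)*(d + 2)*(d^3 - 4*d) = (d - 4)*(d + 2)^2*(d^2 - 2*d) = (d - 4)*(d - 2)*(d + 2)^2*(d)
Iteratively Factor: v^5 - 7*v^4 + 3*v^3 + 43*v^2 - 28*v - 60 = (v + 1)*(v^4 - 8*v^3 + 11*v^2 + 32*v - 60) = (v - 5)*(v + 1)*(v^3 - 3*v^2 - 4*v + 12) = (v - 5)*(v - 2)*(v + 1)*(v^2 - v - 6) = (v - 5)*(v - 3)*(v - 2)*(v + 1)*(v + 2)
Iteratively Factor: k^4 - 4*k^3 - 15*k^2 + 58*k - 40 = (k - 1)*(k^3 - 3*k^2 - 18*k + 40) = (k - 1)*(k + 4)*(k^2 - 7*k + 10) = (k - 2)*(k - 1)*(k + 4)*(k - 5)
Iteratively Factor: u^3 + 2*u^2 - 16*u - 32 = (u - 4)*(u^2 + 6*u + 8) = (u - 4)*(u + 2)*(u + 4)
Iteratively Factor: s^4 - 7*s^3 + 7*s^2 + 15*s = (s + 1)*(s^3 - 8*s^2 + 15*s) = (s - 3)*(s + 1)*(s^2 - 5*s) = (s - 5)*(s - 3)*(s + 1)*(s)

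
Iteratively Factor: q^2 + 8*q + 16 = (q + 4)*(q + 4)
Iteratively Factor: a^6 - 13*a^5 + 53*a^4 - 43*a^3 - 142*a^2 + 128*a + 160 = (a - 4)*(a^5 - 9*a^4 + 17*a^3 + 25*a^2 - 42*a - 40) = (a - 4)^2*(a^4 - 5*a^3 - 3*a^2 + 13*a + 10) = (a - 4)^2*(a - 2)*(a^3 - 3*a^2 - 9*a - 5) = (a - 5)*(a - 4)^2*(a - 2)*(a^2 + 2*a + 1) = (a - 5)*(a - 4)^2*(a - 2)*(a + 1)*(a + 1)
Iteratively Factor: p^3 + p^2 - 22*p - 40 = (p - 5)*(p^2 + 6*p + 8) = (p - 5)*(p + 4)*(p + 2)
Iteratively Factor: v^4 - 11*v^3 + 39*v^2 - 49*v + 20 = (v - 5)*(v^3 - 6*v^2 + 9*v - 4) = (v - 5)*(v - 1)*(v^2 - 5*v + 4) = (v - 5)*(v - 1)^2*(v - 4)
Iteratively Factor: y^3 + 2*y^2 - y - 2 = (y + 2)*(y^2 - 1) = (y + 1)*(y + 2)*(y - 1)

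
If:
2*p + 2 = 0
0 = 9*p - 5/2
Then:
No Solution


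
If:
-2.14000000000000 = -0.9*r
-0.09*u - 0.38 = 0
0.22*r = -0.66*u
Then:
No Solution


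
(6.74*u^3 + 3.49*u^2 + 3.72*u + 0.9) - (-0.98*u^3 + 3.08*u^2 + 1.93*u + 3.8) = 7.72*u^3 + 0.41*u^2 + 1.79*u - 2.9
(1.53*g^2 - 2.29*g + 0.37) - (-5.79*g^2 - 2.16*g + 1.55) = 7.32*g^2 - 0.13*g - 1.18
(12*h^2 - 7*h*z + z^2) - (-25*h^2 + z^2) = 37*h^2 - 7*h*z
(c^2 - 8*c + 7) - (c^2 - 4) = 11 - 8*c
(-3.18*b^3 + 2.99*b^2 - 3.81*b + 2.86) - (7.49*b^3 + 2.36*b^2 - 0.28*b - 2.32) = -10.67*b^3 + 0.63*b^2 - 3.53*b + 5.18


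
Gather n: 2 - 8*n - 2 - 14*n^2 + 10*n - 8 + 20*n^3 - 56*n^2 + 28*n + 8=20*n^3 - 70*n^2 + 30*n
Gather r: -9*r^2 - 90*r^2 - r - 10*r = -99*r^2 - 11*r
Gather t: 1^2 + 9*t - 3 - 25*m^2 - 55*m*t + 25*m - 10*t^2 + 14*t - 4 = -25*m^2 + 25*m - 10*t^2 + t*(23 - 55*m) - 6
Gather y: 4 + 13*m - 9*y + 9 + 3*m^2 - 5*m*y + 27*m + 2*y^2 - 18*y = 3*m^2 + 40*m + 2*y^2 + y*(-5*m - 27) + 13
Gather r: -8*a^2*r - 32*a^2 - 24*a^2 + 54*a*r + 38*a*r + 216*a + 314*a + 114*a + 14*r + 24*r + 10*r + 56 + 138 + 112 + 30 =-56*a^2 + 644*a + r*(-8*a^2 + 92*a + 48) + 336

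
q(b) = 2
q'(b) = 0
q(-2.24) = 2.00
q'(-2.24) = 0.00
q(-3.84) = 2.00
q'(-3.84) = 0.00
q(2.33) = 2.00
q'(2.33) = 0.00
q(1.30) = 2.00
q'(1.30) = 0.00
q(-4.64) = 2.00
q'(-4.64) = 0.00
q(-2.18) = 2.00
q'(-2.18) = 0.00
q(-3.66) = 2.00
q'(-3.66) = 0.00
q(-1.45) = 2.00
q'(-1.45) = 0.00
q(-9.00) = 2.00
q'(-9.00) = 0.00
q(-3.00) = 2.00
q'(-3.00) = 0.00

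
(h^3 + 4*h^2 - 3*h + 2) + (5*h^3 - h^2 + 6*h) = 6*h^3 + 3*h^2 + 3*h + 2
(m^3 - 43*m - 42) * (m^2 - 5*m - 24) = m^5 - 5*m^4 - 67*m^3 + 173*m^2 + 1242*m + 1008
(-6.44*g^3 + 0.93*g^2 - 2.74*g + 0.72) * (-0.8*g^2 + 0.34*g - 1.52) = 5.152*g^5 - 2.9336*g^4 + 12.297*g^3 - 2.9212*g^2 + 4.4096*g - 1.0944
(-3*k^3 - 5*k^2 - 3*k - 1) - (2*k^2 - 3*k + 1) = -3*k^3 - 7*k^2 - 2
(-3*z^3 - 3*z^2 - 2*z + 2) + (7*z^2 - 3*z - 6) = -3*z^3 + 4*z^2 - 5*z - 4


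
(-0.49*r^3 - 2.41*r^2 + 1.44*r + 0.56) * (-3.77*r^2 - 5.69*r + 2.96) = 1.8473*r^5 + 11.8738*r^4 + 6.8337*r^3 - 17.4384*r^2 + 1.076*r + 1.6576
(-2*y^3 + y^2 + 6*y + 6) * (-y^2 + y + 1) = 2*y^5 - 3*y^4 - 7*y^3 + y^2 + 12*y + 6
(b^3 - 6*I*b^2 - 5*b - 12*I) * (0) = 0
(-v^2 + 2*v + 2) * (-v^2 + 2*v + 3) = v^4 - 4*v^3 - v^2 + 10*v + 6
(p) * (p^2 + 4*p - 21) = p^3 + 4*p^2 - 21*p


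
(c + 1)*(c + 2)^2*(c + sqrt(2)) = c^4 + sqrt(2)*c^3 + 5*c^3 + 5*sqrt(2)*c^2 + 8*c^2 + 4*c + 8*sqrt(2)*c + 4*sqrt(2)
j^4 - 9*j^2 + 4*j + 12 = (j - 2)^2*(j + 1)*(j + 3)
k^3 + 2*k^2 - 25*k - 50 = (k - 5)*(k + 2)*(k + 5)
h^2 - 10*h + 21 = (h - 7)*(h - 3)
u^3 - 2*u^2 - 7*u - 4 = (u - 4)*(u + 1)^2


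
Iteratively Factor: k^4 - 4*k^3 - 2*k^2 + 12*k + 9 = (k - 3)*(k^3 - k^2 - 5*k - 3) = (k - 3)^2*(k^2 + 2*k + 1) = (k - 3)^2*(k + 1)*(k + 1)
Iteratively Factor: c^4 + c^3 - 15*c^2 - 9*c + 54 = (c - 3)*(c^3 + 4*c^2 - 3*c - 18) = (c - 3)*(c - 2)*(c^2 + 6*c + 9) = (c - 3)*(c - 2)*(c + 3)*(c + 3)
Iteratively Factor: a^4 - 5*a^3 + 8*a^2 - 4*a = (a - 2)*(a^3 - 3*a^2 + 2*a) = (a - 2)*(a - 1)*(a^2 - 2*a) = (a - 2)^2*(a - 1)*(a)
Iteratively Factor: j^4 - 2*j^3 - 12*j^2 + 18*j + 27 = (j - 3)*(j^3 + j^2 - 9*j - 9) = (j - 3)*(j + 3)*(j^2 - 2*j - 3) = (j - 3)*(j + 1)*(j + 3)*(j - 3)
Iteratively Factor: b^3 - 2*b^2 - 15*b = (b - 5)*(b^2 + 3*b) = (b - 5)*(b + 3)*(b)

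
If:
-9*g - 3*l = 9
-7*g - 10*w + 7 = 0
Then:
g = 1 - 10*w/7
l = 30*w/7 - 6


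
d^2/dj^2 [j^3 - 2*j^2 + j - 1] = 6*j - 4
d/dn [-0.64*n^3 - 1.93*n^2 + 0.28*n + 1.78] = -1.92*n^2 - 3.86*n + 0.28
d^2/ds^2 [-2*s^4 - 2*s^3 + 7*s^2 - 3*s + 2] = -24*s^2 - 12*s + 14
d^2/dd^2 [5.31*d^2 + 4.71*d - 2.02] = 10.6200000000000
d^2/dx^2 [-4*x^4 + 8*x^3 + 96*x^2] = -48*x^2 + 48*x + 192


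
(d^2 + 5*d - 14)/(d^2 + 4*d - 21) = (d - 2)/(d - 3)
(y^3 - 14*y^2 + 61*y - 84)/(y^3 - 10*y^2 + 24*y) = (y^2 - 10*y + 21)/(y*(y - 6))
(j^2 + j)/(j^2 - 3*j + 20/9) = 9*j*(j + 1)/(9*j^2 - 27*j + 20)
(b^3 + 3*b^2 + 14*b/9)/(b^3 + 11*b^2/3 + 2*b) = (b + 7/3)/(b + 3)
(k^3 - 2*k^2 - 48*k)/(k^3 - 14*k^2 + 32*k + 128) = k*(k + 6)/(k^2 - 6*k - 16)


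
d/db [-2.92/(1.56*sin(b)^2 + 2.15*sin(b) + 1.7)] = (9.1104*sin(b) + 6.278)*cos(b)/(1.56*sin(b)^2 + 2.15*sin(b) + 1.7)^2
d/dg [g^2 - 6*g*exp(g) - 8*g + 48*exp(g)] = -6*g*exp(g) + 2*g + 42*exp(g) - 8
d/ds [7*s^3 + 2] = 21*s^2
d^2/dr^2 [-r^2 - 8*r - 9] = -2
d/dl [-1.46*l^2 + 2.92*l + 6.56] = 2.92 - 2.92*l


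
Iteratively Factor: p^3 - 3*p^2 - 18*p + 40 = (p - 2)*(p^2 - p - 20) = (p - 5)*(p - 2)*(p + 4)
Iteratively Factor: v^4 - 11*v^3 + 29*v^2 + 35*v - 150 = (v - 5)*(v^3 - 6*v^2 - v + 30) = (v - 5)^2*(v^2 - v - 6) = (v - 5)^2*(v - 3)*(v + 2)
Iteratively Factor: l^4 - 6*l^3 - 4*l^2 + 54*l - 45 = (l - 3)*(l^3 - 3*l^2 - 13*l + 15) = (l - 3)*(l - 1)*(l^2 - 2*l - 15) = (l - 5)*(l - 3)*(l - 1)*(l + 3)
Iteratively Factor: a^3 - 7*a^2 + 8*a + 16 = (a + 1)*(a^2 - 8*a + 16) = (a - 4)*(a + 1)*(a - 4)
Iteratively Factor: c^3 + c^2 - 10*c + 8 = (c + 4)*(c^2 - 3*c + 2) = (c - 1)*(c + 4)*(c - 2)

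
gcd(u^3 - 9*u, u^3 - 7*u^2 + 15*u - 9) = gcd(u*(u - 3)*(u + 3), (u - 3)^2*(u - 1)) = u - 3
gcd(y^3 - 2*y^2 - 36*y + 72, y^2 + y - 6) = y - 2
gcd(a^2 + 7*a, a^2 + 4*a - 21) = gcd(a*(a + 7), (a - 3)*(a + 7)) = a + 7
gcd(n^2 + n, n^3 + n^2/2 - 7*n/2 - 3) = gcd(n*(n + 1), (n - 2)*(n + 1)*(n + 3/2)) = n + 1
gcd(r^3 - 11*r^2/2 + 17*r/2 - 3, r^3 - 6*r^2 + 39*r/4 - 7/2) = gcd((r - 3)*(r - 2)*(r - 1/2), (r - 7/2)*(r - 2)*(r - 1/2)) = r^2 - 5*r/2 + 1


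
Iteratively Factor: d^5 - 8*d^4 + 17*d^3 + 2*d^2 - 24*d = (d - 3)*(d^4 - 5*d^3 + 2*d^2 + 8*d) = (d - 4)*(d - 3)*(d^3 - d^2 - 2*d) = (d - 4)*(d - 3)*(d - 2)*(d^2 + d) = d*(d - 4)*(d - 3)*(d - 2)*(d + 1)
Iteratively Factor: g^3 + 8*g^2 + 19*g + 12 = (g + 3)*(g^2 + 5*g + 4) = (g + 1)*(g + 3)*(g + 4)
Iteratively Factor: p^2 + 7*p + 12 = (p + 4)*(p + 3)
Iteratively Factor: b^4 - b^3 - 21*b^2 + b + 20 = (b + 4)*(b^3 - 5*b^2 - b + 5) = (b - 5)*(b + 4)*(b^2 - 1) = (b - 5)*(b + 1)*(b + 4)*(b - 1)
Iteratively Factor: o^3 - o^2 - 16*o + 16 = (o - 1)*(o^2 - 16) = (o - 4)*(o - 1)*(o + 4)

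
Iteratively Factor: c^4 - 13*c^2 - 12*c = (c + 3)*(c^3 - 3*c^2 - 4*c) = (c + 1)*(c + 3)*(c^2 - 4*c) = c*(c + 1)*(c + 3)*(c - 4)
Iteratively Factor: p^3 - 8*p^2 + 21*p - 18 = (p - 3)*(p^2 - 5*p + 6) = (p - 3)*(p - 2)*(p - 3)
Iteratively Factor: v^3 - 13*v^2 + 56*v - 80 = (v - 4)*(v^2 - 9*v + 20) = (v - 4)^2*(v - 5)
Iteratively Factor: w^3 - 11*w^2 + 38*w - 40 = (w - 2)*(w^2 - 9*w + 20) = (w - 5)*(w - 2)*(w - 4)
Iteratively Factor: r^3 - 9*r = (r)*(r^2 - 9) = r*(r + 3)*(r - 3)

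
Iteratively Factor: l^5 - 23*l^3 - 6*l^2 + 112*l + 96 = (l - 3)*(l^4 + 3*l^3 - 14*l^2 - 48*l - 32) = (l - 3)*(l + 1)*(l^3 + 2*l^2 - 16*l - 32) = (l - 3)*(l + 1)*(l + 4)*(l^2 - 2*l - 8) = (l - 3)*(l + 1)*(l + 2)*(l + 4)*(l - 4)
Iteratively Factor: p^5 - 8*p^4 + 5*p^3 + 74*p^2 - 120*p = (p - 2)*(p^4 - 6*p^3 - 7*p^2 + 60*p) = (p - 5)*(p - 2)*(p^3 - p^2 - 12*p) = (p - 5)*(p - 2)*(p + 3)*(p^2 - 4*p) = p*(p - 5)*(p - 2)*(p + 3)*(p - 4)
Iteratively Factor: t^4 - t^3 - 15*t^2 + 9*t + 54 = (t - 3)*(t^3 + 2*t^2 - 9*t - 18) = (t - 3)*(t + 3)*(t^2 - t - 6) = (t - 3)^2*(t + 3)*(t + 2)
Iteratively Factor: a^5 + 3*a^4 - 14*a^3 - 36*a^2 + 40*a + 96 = (a - 3)*(a^4 + 6*a^3 + 4*a^2 - 24*a - 32) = (a - 3)*(a - 2)*(a^3 + 8*a^2 + 20*a + 16) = (a - 3)*(a - 2)*(a + 4)*(a^2 + 4*a + 4) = (a - 3)*(a - 2)*(a + 2)*(a + 4)*(a + 2)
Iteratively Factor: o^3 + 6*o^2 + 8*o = (o + 2)*(o^2 + 4*o) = o*(o + 2)*(o + 4)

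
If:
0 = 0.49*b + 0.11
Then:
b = -0.22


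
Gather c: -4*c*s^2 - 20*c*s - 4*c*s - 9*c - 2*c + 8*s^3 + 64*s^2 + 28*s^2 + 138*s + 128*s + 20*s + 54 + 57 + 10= c*(-4*s^2 - 24*s - 11) + 8*s^3 + 92*s^2 + 286*s + 121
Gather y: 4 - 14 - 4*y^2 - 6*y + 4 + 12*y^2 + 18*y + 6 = 8*y^2 + 12*y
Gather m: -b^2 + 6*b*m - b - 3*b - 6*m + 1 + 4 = -b^2 - 4*b + m*(6*b - 6) + 5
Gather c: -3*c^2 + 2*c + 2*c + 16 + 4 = -3*c^2 + 4*c + 20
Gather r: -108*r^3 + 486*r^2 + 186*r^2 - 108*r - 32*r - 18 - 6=-108*r^3 + 672*r^2 - 140*r - 24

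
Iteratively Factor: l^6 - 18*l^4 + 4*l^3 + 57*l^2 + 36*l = (l + 1)*(l^5 - l^4 - 17*l^3 + 21*l^2 + 36*l) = (l - 3)*(l + 1)*(l^4 + 2*l^3 - 11*l^2 - 12*l) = l*(l - 3)*(l + 1)*(l^3 + 2*l^2 - 11*l - 12) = l*(l - 3)*(l + 1)*(l + 4)*(l^2 - 2*l - 3) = l*(l - 3)*(l + 1)^2*(l + 4)*(l - 3)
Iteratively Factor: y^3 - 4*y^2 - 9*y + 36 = (y + 3)*(y^2 - 7*y + 12) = (y - 3)*(y + 3)*(y - 4)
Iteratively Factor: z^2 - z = (z - 1)*(z)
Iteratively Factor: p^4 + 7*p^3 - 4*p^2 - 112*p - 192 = (p + 3)*(p^3 + 4*p^2 - 16*p - 64) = (p + 3)*(p + 4)*(p^2 - 16) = (p - 4)*(p + 3)*(p + 4)*(p + 4)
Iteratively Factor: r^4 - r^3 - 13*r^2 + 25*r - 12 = (r - 3)*(r^3 + 2*r^2 - 7*r + 4) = (r - 3)*(r - 1)*(r^2 + 3*r - 4) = (r - 3)*(r - 1)^2*(r + 4)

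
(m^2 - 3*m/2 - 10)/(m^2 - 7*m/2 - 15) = (m - 4)/(m - 6)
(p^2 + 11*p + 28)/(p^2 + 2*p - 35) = (p + 4)/(p - 5)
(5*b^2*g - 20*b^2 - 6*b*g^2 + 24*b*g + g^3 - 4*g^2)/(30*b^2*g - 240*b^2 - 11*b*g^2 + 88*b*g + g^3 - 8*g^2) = (b*g - 4*b - g^2 + 4*g)/(6*b*g - 48*b - g^2 + 8*g)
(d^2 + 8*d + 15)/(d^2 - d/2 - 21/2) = 2*(d + 5)/(2*d - 7)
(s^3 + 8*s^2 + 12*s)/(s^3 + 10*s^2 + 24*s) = (s + 2)/(s + 4)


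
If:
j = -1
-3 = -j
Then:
No Solution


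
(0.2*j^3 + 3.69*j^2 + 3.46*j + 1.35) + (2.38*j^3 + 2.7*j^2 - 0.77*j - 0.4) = 2.58*j^3 + 6.39*j^2 + 2.69*j + 0.95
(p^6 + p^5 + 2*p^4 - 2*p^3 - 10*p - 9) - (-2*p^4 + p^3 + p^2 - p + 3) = p^6 + p^5 + 4*p^4 - 3*p^3 - p^2 - 9*p - 12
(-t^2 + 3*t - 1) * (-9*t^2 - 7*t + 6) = 9*t^4 - 20*t^3 - 18*t^2 + 25*t - 6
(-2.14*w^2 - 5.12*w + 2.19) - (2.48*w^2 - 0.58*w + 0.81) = -4.62*w^2 - 4.54*w + 1.38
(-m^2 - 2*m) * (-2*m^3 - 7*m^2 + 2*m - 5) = 2*m^5 + 11*m^4 + 12*m^3 + m^2 + 10*m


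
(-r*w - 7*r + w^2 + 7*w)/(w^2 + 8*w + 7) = (-r + w)/(w + 1)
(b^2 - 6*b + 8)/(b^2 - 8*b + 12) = (b - 4)/(b - 6)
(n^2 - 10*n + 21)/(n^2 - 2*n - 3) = (n - 7)/(n + 1)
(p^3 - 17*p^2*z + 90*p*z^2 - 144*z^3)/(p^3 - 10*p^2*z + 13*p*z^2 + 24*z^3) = (p - 6*z)/(p + z)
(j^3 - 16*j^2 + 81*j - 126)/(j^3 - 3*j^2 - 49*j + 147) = (j - 6)/(j + 7)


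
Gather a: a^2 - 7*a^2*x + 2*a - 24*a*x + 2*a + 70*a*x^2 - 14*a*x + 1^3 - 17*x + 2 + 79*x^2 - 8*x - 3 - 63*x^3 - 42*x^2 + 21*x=a^2*(1 - 7*x) + a*(70*x^2 - 38*x + 4) - 63*x^3 + 37*x^2 - 4*x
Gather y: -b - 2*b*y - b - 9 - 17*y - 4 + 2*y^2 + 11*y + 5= -2*b + 2*y^2 + y*(-2*b - 6) - 8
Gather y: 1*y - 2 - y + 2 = 0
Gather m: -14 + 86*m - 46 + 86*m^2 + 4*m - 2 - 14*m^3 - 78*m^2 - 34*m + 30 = -14*m^3 + 8*m^2 + 56*m - 32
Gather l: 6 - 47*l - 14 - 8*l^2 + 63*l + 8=-8*l^2 + 16*l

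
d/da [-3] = 0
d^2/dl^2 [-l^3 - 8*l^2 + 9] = -6*l - 16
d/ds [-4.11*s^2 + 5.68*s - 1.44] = 5.68 - 8.22*s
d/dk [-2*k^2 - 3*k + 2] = -4*k - 3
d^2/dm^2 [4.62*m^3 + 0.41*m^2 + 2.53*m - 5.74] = 27.72*m + 0.82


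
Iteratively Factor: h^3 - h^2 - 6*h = (h + 2)*(h^2 - 3*h) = (h - 3)*(h + 2)*(h)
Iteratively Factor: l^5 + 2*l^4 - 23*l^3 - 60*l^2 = (l)*(l^4 + 2*l^3 - 23*l^2 - 60*l) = l^2*(l^3 + 2*l^2 - 23*l - 60) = l^2*(l + 4)*(l^2 - 2*l - 15) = l^2*(l - 5)*(l + 4)*(l + 3)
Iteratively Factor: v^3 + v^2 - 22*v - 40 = (v + 2)*(v^2 - v - 20) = (v - 5)*(v + 2)*(v + 4)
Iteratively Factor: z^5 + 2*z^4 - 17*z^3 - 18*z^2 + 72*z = (z - 3)*(z^4 + 5*z^3 - 2*z^2 - 24*z) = (z - 3)*(z + 3)*(z^3 + 2*z^2 - 8*z) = (z - 3)*(z + 3)*(z + 4)*(z^2 - 2*z) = z*(z - 3)*(z + 3)*(z + 4)*(z - 2)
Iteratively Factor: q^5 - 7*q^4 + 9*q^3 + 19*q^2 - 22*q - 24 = (q + 1)*(q^4 - 8*q^3 + 17*q^2 + 2*q - 24) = (q - 3)*(q + 1)*(q^3 - 5*q^2 + 2*q + 8) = (q - 3)*(q - 2)*(q + 1)*(q^2 - 3*q - 4) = (q - 4)*(q - 3)*(q - 2)*(q + 1)*(q + 1)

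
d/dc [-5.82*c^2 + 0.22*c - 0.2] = 0.22 - 11.64*c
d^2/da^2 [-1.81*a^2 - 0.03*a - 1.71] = -3.62000000000000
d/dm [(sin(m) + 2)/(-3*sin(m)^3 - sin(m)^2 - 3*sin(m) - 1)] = (6*sin(m)^3 + 19*sin(m)^2 + 4*sin(m) + 5)*cos(m)/((3*sin(m) + 1)^2*(sin(m)^2 + 1)^2)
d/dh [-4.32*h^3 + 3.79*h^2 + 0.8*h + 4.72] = -12.96*h^2 + 7.58*h + 0.8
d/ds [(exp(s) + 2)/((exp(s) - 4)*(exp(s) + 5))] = (-exp(2*s) - 4*exp(s) - 22)*exp(s)/(exp(4*s) + 2*exp(3*s) - 39*exp(2*s) - 40*exp(s) + 400)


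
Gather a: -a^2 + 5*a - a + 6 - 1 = -a^2 + 4*a + 5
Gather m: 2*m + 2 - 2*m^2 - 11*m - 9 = -2*m^2 - 9*m - 7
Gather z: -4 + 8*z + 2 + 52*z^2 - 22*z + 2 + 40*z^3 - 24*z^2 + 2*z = 40*z^3 + 28*z^2 - 12*z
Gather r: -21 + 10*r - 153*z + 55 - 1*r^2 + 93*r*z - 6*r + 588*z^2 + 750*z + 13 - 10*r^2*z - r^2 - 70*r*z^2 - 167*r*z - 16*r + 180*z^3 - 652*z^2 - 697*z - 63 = r^2*(-10*z - 2) + r*(-70*z^2 - 74*z - 12) + 180*z^3 - 64*z^2 - 100*z - 16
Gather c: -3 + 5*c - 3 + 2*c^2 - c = 2*c^2 + 4*c - 6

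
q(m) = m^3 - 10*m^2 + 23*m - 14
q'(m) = 3*m^2 - 20*m + 23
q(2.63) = -4.49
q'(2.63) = -8.85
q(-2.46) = -145.98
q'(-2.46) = 90.35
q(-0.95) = -45.73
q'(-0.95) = 44.71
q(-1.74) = -89.56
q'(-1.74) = 66.88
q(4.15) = -19.30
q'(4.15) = -8.33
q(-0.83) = -40.55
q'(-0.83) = 41.67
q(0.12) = -11.38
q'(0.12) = 20.64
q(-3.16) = -218.09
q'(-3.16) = 116.16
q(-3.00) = -200.00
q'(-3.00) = 110.00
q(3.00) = -8.00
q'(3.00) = -10.00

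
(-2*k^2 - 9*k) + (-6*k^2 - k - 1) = -8*k^2 - 10*k - 1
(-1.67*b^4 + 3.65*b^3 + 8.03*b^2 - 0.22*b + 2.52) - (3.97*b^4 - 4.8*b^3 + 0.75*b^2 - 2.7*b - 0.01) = -5.64*b^4 + 8.45*b^3 + 7.28*b^2 + 2.48*b + 2.53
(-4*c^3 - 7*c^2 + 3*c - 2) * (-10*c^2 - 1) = 40*c^5 + 70*c^4 - 26*c^3 + 27*c^2 - 3*c + 2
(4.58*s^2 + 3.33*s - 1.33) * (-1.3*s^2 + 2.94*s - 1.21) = -5.954*s^4 + 9.1362*s^3 + 5.9774*s^2 - 7.9395*s + 1.6093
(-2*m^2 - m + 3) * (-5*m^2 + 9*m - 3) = 10*m^4 - 13*m^3 - 18*m^2 + 30*m - 9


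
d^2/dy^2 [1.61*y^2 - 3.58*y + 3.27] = 3.22000000000000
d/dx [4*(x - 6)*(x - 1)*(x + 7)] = 12*x^2 - 172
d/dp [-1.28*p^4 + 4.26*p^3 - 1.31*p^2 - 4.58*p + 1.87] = -5.12*p^3 + 12.78*p^2 - 2.62*p - 4.58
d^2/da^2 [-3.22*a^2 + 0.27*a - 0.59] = -6.44000000000000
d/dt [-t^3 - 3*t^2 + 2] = 3*t*(-t - 2)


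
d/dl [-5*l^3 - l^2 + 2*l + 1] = -15*l^2 - 2*l + 2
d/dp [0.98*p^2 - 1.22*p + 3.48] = 1.96*p - 1.22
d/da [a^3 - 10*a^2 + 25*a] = 3*a^2 - 20*a + 25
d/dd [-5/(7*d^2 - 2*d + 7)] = 10*(7*d - 1)/(7*d^2 - 2*d + 7)^2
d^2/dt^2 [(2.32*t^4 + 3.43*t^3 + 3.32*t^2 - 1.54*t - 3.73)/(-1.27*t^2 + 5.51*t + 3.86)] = (-7.483856*t^6 + 97.407984*t^5 - 354.373968*t^4 - 1072.886806*t^3 - 914.067774*t^2 - 417.945966*t + 98.616126)/(2.048383*t^6 - 26.661237*t^5 + 96.994599*t^4 - 5.21741899999998*t^3 - 294.802482*t^2 - 246.290388*t - 57.512456)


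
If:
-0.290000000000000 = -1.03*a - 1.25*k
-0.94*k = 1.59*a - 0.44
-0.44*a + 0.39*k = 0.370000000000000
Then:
No Solution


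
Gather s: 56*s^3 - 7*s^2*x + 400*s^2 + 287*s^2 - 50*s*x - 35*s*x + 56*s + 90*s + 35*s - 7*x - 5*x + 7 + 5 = 56*s^3 + s^2*(687 - 7*x) + s*(181 - 85*x) - 12*x + 12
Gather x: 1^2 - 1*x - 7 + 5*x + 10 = 4*x + 4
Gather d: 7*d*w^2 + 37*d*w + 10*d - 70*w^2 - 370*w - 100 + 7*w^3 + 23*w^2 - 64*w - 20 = d*(7*w^2 + 37*w + 10) + 7*w^3 - 47*w^2 - 434*w - 120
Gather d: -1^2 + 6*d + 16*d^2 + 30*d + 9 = 16*d^2 + 36*d + 8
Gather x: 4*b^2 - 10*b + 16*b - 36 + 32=4*b^2 + 6*b - 4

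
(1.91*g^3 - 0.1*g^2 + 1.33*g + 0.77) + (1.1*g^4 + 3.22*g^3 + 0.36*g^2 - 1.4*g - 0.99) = 1.1*g^4 + 5.13*g^3 + 0.26*g^2 - 0.0699999999999998*g - 0.22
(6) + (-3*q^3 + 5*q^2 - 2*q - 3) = -3*q^3 + 5*q^2 - 2*q + 3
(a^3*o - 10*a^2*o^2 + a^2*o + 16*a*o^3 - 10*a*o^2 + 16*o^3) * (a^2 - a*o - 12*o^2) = a^5*o - 11*a^4*o^2 + a^4*o + 14*a^3*o^3 - 11*a^3*o^2 + 104*a^2*o^4 + 14*a^2*o^3 - 192*a*o^5 + 104*a*o^4 - 192*o^5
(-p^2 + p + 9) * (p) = -p^3 + p^2 + 9*p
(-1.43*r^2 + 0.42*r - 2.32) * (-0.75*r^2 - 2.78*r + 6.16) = 1.0725*r^4 + 3.6604*r^3 - 8.2364*r^2 + 9.0368*r - 14.2912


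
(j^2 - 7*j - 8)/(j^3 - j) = (j - 8)/(j*(j - 1))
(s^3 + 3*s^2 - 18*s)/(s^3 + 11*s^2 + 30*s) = (s - 3)/(s + 5)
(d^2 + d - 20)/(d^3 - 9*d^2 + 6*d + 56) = (d + 5)/(d^2 - 5*d - 14)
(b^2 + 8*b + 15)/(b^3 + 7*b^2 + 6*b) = (b^2 + 8*b + 15)/(b*(b^2 + 7*b + 6))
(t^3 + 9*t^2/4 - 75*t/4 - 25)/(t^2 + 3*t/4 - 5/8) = 2*(t^2 + t - 20)/(2*t - 1)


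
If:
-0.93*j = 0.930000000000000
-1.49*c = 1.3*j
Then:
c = 0.87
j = -1.00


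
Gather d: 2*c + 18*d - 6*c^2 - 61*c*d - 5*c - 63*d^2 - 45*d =-6*c^2 - 3*c - 63*d^2 + d*(-61*c - 27)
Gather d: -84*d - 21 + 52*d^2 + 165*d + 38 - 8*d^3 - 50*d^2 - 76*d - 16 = -8*d^3 + 2*d^2 + 5*d + 1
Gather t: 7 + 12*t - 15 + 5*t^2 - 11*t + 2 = 5*t^2 + t - 6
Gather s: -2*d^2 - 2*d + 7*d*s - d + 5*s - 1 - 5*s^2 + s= -2*d^2 - 3*d - 5*s^2 + s*(7*d + 6) - 1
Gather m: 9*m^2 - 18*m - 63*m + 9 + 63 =9*m^2 - 81*m + 72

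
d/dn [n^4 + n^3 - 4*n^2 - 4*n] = 4*n^3 + 3*n^2 - 8*n - 4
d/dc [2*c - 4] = 2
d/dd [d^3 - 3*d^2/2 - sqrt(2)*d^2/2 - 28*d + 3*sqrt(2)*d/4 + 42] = 3*d^2 - 3*d - sqrt(2)*d - 28 + 3*sqrt(2)/4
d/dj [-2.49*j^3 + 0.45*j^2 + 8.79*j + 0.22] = -7.47*j^2 + 0.9*j + 8.79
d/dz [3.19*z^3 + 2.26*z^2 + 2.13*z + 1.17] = 9.57*z^2 + 4.52*z + 2.13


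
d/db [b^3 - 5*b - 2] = 3*b^2 - 5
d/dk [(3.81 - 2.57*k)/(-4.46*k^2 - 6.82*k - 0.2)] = (-11.4622*k^2 + 33.9852*k + 26.4982)/(19.8916*k^4 + 60.8344*k^3 + 48.2964*k^2 + 2.728*k + 0.04)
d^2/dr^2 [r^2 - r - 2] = 2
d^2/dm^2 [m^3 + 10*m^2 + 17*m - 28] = 6*m + 20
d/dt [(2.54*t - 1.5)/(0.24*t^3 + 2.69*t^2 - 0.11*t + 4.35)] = (-1.2192*t^3 - 5.7526*t^2 + 8.07*t + 10.884)/(0.0576*t^6 + 1.2912*t^5 + 7.1833*t^4 + 1.4962*t^3 + 23.4151*t^2 - 0.957*t + 18.9225)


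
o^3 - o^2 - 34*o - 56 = (o - 7)*(o + 2)*(o + 4)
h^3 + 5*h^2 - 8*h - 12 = (h - 2)*(h + 1)*(h + 6)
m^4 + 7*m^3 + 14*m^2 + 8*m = m*(m + 1)*(m + 2)*(m + 4)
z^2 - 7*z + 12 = (z - 4)*(z - 3)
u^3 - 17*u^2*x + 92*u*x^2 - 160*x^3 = (u - 8*x)*(u - 5*x)*(u - 4*x)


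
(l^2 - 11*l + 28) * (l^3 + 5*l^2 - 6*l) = l^5 - 6*l^4 - 33*l^3 + 206*l^2 - 168*l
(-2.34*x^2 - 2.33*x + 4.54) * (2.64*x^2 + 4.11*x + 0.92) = -6.1776*x^4 - 15.7686*x^3 + 0.256499999999997*x^2 + 16.5158*x + 4.1768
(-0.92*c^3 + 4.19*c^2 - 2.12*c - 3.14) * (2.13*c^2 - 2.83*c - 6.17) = -1.9596*c^5 + 11.5283*c^4 - 10.6969*c^3 - 26.5409*c^2 + 21.9666*c + 19.3738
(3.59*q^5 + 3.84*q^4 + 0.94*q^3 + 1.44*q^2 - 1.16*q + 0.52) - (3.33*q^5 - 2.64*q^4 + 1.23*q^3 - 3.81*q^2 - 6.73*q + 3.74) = 0.26*q^5 + 6.48*q^4 - 0.29*q^3 + 5.25*q^2 + 5.57*q - 3.22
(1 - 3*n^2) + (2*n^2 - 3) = -n^2 - 2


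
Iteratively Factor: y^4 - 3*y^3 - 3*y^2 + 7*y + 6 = (y - 3)*(y^3 - 3*y - 2) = (y - 3)*(y + 1)*(y^2 - y - 2) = (y - 3)*(y - 2)*(y + 1)*(y + 1)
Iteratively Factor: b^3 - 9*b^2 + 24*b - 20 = (b - 5)*(b^2 - 4*b + 4) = (b - 5)*(b - 2)*(b - 2)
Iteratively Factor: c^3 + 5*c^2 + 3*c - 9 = (c + 3)*(c^2 + 2*c - 3) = (c - 1)*(c + 3)*(c + 3)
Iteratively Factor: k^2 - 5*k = (k)*(k - 5)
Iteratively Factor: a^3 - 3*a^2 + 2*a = (a)*(a^2 - 3*a + 2) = a*(a - 1)*(a - 2)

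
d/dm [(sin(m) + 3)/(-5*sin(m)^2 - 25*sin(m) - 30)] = cos(m)/(5*(sin(m) + 2)^2)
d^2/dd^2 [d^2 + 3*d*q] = 2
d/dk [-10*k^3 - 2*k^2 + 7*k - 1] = -30*k^2 - 4*k + 7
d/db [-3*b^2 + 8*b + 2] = 8 - 6*b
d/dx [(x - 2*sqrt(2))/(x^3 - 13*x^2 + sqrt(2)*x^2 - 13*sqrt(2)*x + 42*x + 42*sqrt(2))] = (x^3 - 13*x^2 + sqrt(2)*x^2 - 13*sqrt(2)*x + 42*x - (x - 2*sqrt(2))*(3*x^2 - 26*x + 2*sqrt(2)*x - 13*sqrt(2) + 42) + 42*sqrt(2))/(x^3 - 13*x^2 + sqrt(2)*x^2 - 13*sqrt(2)*x + 42*x + 42*sqrt(2))^2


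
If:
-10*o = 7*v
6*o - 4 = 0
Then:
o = 2/3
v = -20/21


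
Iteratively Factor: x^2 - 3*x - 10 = (x - 5)*(x + 2)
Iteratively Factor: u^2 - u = (u)*(u - 1)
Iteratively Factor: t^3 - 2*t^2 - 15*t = (t - 5)*(t^2 + 3*t) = (t - 5)*(t + 3)*(t)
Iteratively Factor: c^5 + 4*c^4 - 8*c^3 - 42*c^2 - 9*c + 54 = (c + 2)*(c^4 + 2*c^3 - 12*c^2 - 18*c + 27) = (c + 2)*(c + 3)*(c^3 - c^2 - 9*c + 9) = (c - 3)*(c + 2)*(c + 3)*(c^2 + 2*c - 3) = (c - 3)*(c + 2)*(c + 3)^2*(c - 1)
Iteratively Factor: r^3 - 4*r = (r)*(r^2 - 4) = r*(r - 2)*(r + 2)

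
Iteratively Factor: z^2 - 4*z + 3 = (z - 3)*(z - 1)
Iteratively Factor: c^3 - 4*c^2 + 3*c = (c - 1)*(c^2 - 3*c) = (c - 3)*(c - 1)*(c)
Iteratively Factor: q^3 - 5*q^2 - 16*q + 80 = (q - 5)*(q^2 - 16) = (q - 5)*(q + 4)*(q - 4)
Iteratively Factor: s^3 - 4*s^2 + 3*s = (s)*(s^2 - 4*s + 3) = s*(s - 1)*(s - 3)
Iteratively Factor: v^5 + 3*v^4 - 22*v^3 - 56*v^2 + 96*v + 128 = (v + 4)*(v^4 - v^3 - 18*v^2 + 16*v + 32) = (v - 2)*(v + 4)*(v^3 + v^2 - 16*v - 16) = (v - 2)*(v + 4)^2*(v^2 - 3*v - 4) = (v - 4)*(v - 2)*(v + 4)^2*(v + 1)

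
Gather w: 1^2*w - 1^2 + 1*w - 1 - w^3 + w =-w^3 + 3*w - 2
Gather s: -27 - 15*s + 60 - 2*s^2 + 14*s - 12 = -2*s^2 - s + 21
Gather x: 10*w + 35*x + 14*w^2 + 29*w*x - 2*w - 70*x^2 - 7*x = 14*w^2 + 8*w - 70*x^2 + x*(29*w + 28)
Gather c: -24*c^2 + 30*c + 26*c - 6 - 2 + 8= -24*c^2 + 56*c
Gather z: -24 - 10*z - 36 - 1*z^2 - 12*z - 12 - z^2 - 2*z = -2*z^2 - 24*z - 72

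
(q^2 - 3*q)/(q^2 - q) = (q - 3)/(q - 1)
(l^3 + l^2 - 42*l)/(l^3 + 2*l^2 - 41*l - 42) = l/(l + 1)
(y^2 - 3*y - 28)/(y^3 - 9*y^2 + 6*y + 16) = (y^2 - 3*y - 28)/(y^3 - 9*y^2 + 6*y + 16)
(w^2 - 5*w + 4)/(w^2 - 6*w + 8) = (w - 1)/(w - 2)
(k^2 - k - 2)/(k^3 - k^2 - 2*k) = 1/k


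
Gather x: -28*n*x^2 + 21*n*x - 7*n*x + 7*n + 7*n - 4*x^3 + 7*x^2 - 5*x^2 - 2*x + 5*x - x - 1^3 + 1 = 14*n - 4*x^3 + x^2*(2 - 28*n) + x*(14*n + 2)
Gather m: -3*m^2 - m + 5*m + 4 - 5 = -3*m^2 + 4*m - 1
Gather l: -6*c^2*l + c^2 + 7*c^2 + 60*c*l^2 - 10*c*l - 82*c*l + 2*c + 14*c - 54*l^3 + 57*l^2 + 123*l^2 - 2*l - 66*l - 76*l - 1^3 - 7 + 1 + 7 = 8*c^2 + 16*c - 54*l^3 + l^2*(60*c + 180) + l*(-6*c^2 - 92*c - 144)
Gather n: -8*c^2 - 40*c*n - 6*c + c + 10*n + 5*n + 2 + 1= -8*c^2 - 5*c + n*(15 - 40*c) + 3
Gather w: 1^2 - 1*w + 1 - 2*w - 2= -3*w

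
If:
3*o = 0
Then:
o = 0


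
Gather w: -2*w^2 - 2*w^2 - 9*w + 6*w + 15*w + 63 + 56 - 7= -4*w^2 + 12*w + 112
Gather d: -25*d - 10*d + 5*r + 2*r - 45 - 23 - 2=-35*d + 7*r - 70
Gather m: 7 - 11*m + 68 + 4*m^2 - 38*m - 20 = 4*m^2 - 49*m + 55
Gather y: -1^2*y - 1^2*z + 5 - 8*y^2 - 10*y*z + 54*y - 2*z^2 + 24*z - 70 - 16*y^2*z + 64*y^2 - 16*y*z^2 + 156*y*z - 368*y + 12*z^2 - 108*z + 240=y^2*(56 - 16*z) + y*(-16*z^2 + 146*z - 315) + 10*z^2 - 85*z + 175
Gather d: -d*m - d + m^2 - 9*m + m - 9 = d*(-m - 1) + m^2 - 8*m - 9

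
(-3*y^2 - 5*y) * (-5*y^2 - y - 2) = 15*y^4 + 28*y^3 + 11*y^2 + 10*y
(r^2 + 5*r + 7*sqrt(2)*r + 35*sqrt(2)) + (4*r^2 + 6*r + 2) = 5*r^2 + 7*sqrt(2)*r + 11*r + 2 + 35*sqrt(2)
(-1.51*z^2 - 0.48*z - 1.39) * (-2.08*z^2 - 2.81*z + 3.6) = 3.1408*z^4 + 5.2415*z^3 - 1.196*z^2 + 2.1779*z - 5.004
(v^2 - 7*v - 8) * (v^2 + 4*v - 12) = v^4 - 3*v^3 - 48*v^2 + 52*v + 96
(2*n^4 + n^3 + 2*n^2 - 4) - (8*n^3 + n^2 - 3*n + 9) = 2*n^4 - 7*n^3 + n^2 + 3*n - 13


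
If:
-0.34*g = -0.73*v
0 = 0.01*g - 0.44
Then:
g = 44.00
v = 20.49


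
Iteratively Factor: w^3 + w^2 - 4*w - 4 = (w + 2)*(w^2 - w - 2) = (w + 1)*(w + 2)*(w - 2)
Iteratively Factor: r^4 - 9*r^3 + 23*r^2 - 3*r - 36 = (r + 1)*(r^3 - 10*r^2 + 33*r - 36) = (r - 3)*(r + 1)*(r^2 - 7*r + 12) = (r - 3)^2*(r + 1)*(r - 4)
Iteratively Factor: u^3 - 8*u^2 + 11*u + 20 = (u - 4)*(u^2 - 4*u - 5) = (u - 4)*(u + 1)*(u - 5)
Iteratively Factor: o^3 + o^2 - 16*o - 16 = (o + 1)*(o^2 - 16) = (o + 1)*(o + 4)*(o - 4)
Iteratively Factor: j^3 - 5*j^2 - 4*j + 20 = (j - 5)*(j^2 - 4) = (j - 5)*(j - 2)*(j + 2)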